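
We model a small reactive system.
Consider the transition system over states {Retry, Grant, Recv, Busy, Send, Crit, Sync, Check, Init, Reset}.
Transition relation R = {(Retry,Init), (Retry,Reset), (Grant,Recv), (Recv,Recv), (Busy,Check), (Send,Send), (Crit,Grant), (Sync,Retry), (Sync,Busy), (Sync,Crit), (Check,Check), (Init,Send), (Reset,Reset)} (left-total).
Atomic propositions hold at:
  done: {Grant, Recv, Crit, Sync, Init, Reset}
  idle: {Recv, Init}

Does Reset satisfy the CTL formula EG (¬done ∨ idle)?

Sat(¬done) = {Retry, Busy, Send, Check}
Sat(¬done ∨ idle) = {Retry, Recv, Busy, Send, Check, Init}
EG (¬done ∨ idle): greatest fixpoint, start Z0 = {Retry, Recv, Busy, Send, Check, Init}, keep only states in Sat with some successor in Z. Already a fixed point.
Sat(EG (¬done ∨ idle)) = {Retry, Recv, Busy, Send, Check, Init}
Reset ∉ Sat(EG (¬done ∨ idle)) = {Retry, Recv, Busy, Send, Check, Init}, so the formula does not hold at Reset.

No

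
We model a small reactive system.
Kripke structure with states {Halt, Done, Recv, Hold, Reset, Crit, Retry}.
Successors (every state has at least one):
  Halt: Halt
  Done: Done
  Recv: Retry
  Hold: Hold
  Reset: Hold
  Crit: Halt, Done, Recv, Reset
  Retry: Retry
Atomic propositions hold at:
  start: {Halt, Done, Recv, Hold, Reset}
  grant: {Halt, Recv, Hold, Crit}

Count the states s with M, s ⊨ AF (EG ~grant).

3

Sat(~grant) = {Done, Reset, Retry}
EG ~grant: greatest fixpoint, start Z0 = {Done, Reset, Retry}, keep only states in Sat with some successor in Z. Z1 = {Done, Retry}; fixed.
Sat(EG ~grant) = {Done, Retry}
AF (EG ~grant): least fixpoint, start Z0 = {Done, Retry}, add states with every successor in Z. Z1 = {Done, Recv, Retry}; fixed.
Sat(AF (EG ~grant)) = {Done, Recv, Retry}
|Sat(AF (EG ~grant))| = |{Done, Recv, Retry}| = 3.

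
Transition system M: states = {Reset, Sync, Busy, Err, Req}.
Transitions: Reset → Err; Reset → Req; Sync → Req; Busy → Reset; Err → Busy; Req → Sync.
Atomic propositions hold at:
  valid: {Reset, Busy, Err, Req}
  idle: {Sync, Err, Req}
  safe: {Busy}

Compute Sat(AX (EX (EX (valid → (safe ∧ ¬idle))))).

{Busy, Req}

Sat(¬idle) = {Reset, Busy}
Sat(safe ∧ ¬idle) = {Busy}
Sat(valid → (safe ∧ ¬idle)) = {Sync, Busy}
Sat(EX (valid → (safe ∧ ¬idle))) = {s : some successor in {Sync, Busy}} = {Err, Req}
Sat(EX (EX (valid → (safe ∧ ¬idle)))) = {s : some successor in {Err, Req}} = {Reset, Sync}
Sat(AX (EX (EX (valid → (safe ∧ ¬idle))))) = {s : every successor in {Reset, Sync}} = {Busy, Req}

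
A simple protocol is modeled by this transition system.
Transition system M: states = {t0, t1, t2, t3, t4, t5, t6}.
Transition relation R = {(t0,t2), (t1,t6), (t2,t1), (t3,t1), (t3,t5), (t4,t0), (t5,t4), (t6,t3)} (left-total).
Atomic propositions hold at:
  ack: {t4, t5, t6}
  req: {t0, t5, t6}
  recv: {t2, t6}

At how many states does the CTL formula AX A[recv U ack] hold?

A[recv U ack]: least fixpoint, start Z0 = Sat(ack) = {t4, t5, t6}, add states in Sat(recv) with every successor in Z. Already a fixed point.
Sat(A[recv U ack]) = {t4, t5, t6}
Sat(AX A[recv U ack]) = {s : every successor in {t4, t5, t6}} = {t1, t5}
|Sat(AX A[recv U ack])| = |{t1, t5}| = 2.

2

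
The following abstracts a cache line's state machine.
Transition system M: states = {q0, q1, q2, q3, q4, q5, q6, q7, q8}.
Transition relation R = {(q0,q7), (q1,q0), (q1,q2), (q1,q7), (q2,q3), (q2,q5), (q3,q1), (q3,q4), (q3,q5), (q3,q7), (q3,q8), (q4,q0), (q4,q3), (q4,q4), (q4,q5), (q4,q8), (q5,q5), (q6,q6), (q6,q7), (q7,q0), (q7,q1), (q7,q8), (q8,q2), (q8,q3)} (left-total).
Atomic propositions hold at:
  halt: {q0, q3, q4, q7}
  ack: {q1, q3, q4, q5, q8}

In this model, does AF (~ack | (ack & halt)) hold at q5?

No

Sat(~ack) = {q0, q2, q6, q7}
Sat(ack & halt) = {q3, q4}
Sat(~ack | (ack & halt)) = {q0, q2, q3, q4, q6, q7}
AF (~ack | (ack & halt)): least fixpoint, start Z0 = {q0, q2, q3, q4, q6, q7}, add states with every successor in Z. Z1 = {q0, q1, q2, q3, q4, q6, q7, q8}; fixed.
Sat(AF (~ack | (ack & halt))) = {q0, q1, q2, q3, q4, q6, q7, q8}
q5 ∉ Sat(AF (~ack | (ack & halt))) = {q0, q1, q2, q3, q4, q6, q7, q8}, so the formula does not hold at q5.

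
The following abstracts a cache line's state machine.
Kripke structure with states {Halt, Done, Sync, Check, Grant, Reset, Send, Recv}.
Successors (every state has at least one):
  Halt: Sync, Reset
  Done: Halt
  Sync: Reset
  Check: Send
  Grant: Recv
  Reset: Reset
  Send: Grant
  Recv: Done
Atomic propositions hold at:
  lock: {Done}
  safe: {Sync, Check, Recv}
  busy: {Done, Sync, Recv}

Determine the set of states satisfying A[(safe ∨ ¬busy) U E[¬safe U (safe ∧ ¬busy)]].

{Check}

Sat(¬busy) = {Halt, Check, Grant, Reset, Send}
Sat(safe ∨ ¬busy) = {Halt, Sync, Check, Grant, Reset, Send, Recv}
Sat(¬safe) = {Halt, Done, Grant, Reset, Send}
Sat(safe ∧ ¬busy) = {Check}
E[¬safe U (safe ∧ ¬busy)]: least fixpoint, start Z0 = Sat((safe ∧ ¬busy)) = {Check}, add states in Sat(¬safe) with some successor in Z. Already a fixed point.
Sat(E[¬safe U (safe ∧ ¬busy)]) = {Check}
A[(safe ∨ ¬busy) U E[¬safe U (safe ∧ ¬busy)]]: least fixpoint, start Z0 = Sat(E[¬safe U (safe ∧ ¬busy)]) = {Check}, add states in Sat(safe ∨ ¬busy) with every successor in Z. Already a fixed point.
Sat(A[(safe ∨ ¬busy) U E[¬safe U (safe ∧ ¬busy)]]) = {Check}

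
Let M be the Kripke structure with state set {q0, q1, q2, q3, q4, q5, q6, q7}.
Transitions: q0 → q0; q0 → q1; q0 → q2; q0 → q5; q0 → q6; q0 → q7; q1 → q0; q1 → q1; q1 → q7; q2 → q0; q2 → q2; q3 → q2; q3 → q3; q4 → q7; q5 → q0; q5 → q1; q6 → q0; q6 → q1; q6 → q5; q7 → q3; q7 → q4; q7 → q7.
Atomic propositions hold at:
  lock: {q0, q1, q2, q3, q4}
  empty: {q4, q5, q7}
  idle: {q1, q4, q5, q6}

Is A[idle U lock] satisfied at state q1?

Yes

A[idle U lock]: least fixpoint, start Z0 = Sat(lock) = {q0, q1, q2, q3, q4}, add states in Sat(idle) with every successor in Z. Z1 = {q0, q1, q2, q3, q4, q5}; Z2 = {q0, q1, q2, q3, q4, q5, q6}; fixed.
Sat(A[idle U lock]) = {q0, q1, q2, q3, q4, q5, q6}
q1 ∈ Sat(A[idle U lock]) = {q0, q1, q2, q3, q4, q5, q6}, so the formula holds at q1.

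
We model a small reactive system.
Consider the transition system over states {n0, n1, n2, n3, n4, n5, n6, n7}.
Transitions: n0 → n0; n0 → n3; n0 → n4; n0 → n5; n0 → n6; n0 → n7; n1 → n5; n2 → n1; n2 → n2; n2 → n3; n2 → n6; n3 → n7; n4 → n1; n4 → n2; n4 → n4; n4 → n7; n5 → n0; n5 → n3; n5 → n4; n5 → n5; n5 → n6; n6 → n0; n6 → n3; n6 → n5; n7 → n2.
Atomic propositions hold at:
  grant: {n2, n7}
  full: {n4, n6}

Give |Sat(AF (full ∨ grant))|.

5

Sat(full ∨ grant) = {n2, n4, n6, n7}
AF (full ∨ grant): least fixpoint, start Z0 = {n2, n4, n6, n7}, add states with every successor in Z. Z1 = {n2, n3, n4, n6, n7}; fixed.
Sat(AF (full ∨ grant)) = {n2, n3, n4, n6, n7}
|Sat(AF (full ∨ grant))| = |{n2, n3, n4, n6, n7}| = 5.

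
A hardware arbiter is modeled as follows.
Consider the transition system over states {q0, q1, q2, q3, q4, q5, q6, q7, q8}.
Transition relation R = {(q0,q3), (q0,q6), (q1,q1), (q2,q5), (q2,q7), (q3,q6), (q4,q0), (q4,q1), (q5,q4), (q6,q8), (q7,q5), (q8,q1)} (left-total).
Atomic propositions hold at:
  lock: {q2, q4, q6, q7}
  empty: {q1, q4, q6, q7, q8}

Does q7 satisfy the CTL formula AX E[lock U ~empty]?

Sat(~empty) = {q0, q2, q3, q5}
E[lock U ~empty]: least fixpoint, start Z0 = Sat(~empty) = {q0, q2, q3, q5}, add states in Sat(lock) with some successor in Z. Z1 = {q0, q2, q3, q4, q5, q7}; fixed.
Sat(E[lock U ~empty]) = {q0, q2, q3, q4, q5, q7}
Sat(AX E[lock U ~empty]) = {s : every successor in {q0, q2, q3, q4, q5, q7}} = {q2, q5, q7}
q7 ∈ Sat(AX E[lock U ~empty]) = {q2, q5, q7}, so the formula holds at q7.

Yes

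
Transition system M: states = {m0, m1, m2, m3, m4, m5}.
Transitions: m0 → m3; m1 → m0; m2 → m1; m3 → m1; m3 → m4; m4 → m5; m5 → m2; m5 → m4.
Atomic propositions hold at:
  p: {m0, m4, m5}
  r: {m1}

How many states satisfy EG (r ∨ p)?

2

Sat(r ∨ p) = {m0, m1, m4, m5}
EG (r ∨ p): greatest fixpoint, start Z0 = {m0, m1, m4, m5}, keep only states in Sat with some successor in Z. Z1 = {m1, m4, m5}; Z2 = {m4, m5}; fixed.
Sat(EG (r ∨ p)) = {m4, m5}
|Sat(EG (r ∨ p))| = |{m4, m5}| = 2.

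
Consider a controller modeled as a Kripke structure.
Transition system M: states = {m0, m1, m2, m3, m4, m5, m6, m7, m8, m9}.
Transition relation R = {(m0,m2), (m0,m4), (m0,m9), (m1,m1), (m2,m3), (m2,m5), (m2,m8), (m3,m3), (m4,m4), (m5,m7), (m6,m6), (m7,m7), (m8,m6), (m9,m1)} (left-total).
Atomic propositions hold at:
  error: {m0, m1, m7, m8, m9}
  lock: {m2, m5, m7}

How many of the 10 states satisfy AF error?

AF error: least fixpoint, start Z0 = {m0, m1, m7, m8, m9}, add states with every successor in Z. Z1 = {m0, m1, m5, m7, m8, m9}; fixed.
Sat(AF error) = {m0, m1, m5, m7, m8, m9}
|Sat(AF error)| = |{m0, m1, m5, m7, m8, m9}| = 6.

6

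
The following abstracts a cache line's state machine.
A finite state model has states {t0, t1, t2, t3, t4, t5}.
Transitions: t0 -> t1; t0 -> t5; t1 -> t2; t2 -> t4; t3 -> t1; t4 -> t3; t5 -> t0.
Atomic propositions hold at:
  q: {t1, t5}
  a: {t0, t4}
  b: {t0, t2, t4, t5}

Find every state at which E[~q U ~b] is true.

{t0, t1, t2, t3, t4}

Sat(~q) = {t0, t2, t3, t4}
Sat(~b) = {t1, t3}
E[~q U ~b]: least fixpoint, start Z0 = Sat(~b) = {t1, t3}, add states in Sat(~q) with some successor in Z. Z1 = {t0, t1, t3, t4}; Z2 = {t0, t1, t2, t3, t4}; fixed.
Sat(E[~q U ~b]) = {t0, t1, t2, t3, t4}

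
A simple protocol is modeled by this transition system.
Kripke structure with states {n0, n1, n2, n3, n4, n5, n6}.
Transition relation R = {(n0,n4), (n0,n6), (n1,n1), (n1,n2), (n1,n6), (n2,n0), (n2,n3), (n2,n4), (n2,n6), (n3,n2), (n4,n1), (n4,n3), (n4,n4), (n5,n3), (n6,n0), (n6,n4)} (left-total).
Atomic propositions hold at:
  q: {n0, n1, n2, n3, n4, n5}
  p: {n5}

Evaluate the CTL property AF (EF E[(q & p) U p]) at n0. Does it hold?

Sat(q & p) = {n5}
E[(q & p) U p]: least fixpoint, start Z0 = Sat(p) = {n5}, add states in Sat(q & p) with some successor in Z. Already a fixed point.
Sat(E[(q & p) U p]) = {n5}
EF E[(q & p) U p]: least fixpoint, start Z0 = {n5}, add states with some successor in Z. Already a fixed point.
Sat(EF E[(q & p) U p]) = {n5}
AF (EF E[(q & p) U p]): least fixpoint, start Z0 = {n5}, add states with every successor in Z. Already a fixed point.
Sat(AF (EF E[(q & p) U p])) = {n5}
n0 ∉ Sat(AF (EF E[(q & p) U p])) = {n5}, so the formula does not hold at n0.

No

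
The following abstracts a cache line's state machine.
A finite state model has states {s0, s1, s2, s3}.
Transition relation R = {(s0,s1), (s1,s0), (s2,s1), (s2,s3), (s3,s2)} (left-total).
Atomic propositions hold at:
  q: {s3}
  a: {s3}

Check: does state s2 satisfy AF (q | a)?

No

Sat(q | a) = {s3}
AF (q | a): least fixpoint, start Z0 = {s3}, add states with every successor in Z. Already a fixed point.
Sat(AF (q | a)) = {s3}
s2 ∉ Sat(AF (q | a)) = {s3}, so the formula does not hold at s2.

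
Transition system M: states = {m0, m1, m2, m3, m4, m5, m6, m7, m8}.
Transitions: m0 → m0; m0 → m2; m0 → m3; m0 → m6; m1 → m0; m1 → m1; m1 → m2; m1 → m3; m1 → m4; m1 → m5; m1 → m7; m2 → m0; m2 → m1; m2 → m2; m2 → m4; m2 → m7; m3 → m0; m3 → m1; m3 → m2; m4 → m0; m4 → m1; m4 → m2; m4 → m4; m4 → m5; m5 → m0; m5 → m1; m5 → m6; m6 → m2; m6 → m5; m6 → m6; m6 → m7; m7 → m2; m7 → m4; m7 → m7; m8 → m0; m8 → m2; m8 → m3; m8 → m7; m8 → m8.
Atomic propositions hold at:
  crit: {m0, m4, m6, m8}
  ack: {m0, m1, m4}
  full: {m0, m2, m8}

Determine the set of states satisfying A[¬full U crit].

{m0, m4, m6, m8}

Sat(¬full) = {m1, m3, m4, m5, m6, m7}
A[¬full U crit]: least fixpoint, start Z0 = Sat(crit) = {m0, m4, m6, m8}, add states in Sat(¬full) with every successor in Z. Already a fixed point.
Sat(A[¬full U crit]) = {m0, m4, m6, m8}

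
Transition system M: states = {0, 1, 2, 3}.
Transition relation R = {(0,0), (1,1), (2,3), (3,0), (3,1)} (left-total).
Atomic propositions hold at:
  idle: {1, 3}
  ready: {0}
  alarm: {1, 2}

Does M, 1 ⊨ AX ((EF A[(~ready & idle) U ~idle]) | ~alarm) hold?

No

Sat(~ready) = {1, 2, 3}
Sat(~ready & idle) = {1, 3}
Sat(~idle) = {0, 2}
A[(~ready & idle) U ~idle]: least fixpoint, start Z0 = Sat(~idle) = {0, 2}, add states in Sat(~ready & idle) with every successor in Z. Already a fixed point.
Sat(A[(~ready & idle) U ~idle]) = {0, 2}
EF A[(~ready & idle) U ~idle]: least fixpoint, start Z0 = {0, 2}, add states with some successor in Z. Z1 = {0, 2, 3}; fixed.
Sat(EF A[(~ready & idle) U ~idle]) = {0, 2, 3}
Sat(~alarm) = {0, 3}
Sat((EF A[(~ready & idle) U ~idle]) | ~alarm) = {0, 2, 3}
Sat(AX ((EF A[(~ready & idle) U ~idle]) | ~alarm)) = {s : every successor in {0, 2, 3}} = {0, 2}
1 ∉ Sat(AX ((EF A[(~ready & idle) U ~idle]) | ~alarm)) = {0, 2}, so the formula does not hold at 1.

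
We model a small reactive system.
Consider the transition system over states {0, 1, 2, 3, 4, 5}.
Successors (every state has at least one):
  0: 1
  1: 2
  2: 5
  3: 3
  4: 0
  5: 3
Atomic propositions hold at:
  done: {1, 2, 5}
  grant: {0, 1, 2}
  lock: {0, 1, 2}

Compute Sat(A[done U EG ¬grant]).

Sat(¬grant) = {3, 4, 5}
EG ¬grant: greatest fixpoint, start Z0 = {3, 4, 5}, keep only states in Sat with some successor in Z. Z1 = {3, 5}; fixed.
Sat(EG ¬grant) = {3, 5}
A[done U EG ¬grant]: least fixpoint, start Z0 = Sat(EG ¬grant) = {3, 5}, add states in Sat(done) with every successor in Z. Z1 = {2, 3, 5}; Z2 = {1, 2, 3, 5}; fixed.
Sat(A[done U EG ¬grant]) = {1, 2, 3, 5}

{1, 2, 3, 5}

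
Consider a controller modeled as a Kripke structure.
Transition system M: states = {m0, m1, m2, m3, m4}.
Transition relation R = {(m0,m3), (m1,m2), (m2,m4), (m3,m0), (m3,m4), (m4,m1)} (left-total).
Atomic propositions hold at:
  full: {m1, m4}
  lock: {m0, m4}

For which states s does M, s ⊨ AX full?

{m2, m4}

Sat(AX full) = {s : every successor in {m1, m4}} = {m2, m4}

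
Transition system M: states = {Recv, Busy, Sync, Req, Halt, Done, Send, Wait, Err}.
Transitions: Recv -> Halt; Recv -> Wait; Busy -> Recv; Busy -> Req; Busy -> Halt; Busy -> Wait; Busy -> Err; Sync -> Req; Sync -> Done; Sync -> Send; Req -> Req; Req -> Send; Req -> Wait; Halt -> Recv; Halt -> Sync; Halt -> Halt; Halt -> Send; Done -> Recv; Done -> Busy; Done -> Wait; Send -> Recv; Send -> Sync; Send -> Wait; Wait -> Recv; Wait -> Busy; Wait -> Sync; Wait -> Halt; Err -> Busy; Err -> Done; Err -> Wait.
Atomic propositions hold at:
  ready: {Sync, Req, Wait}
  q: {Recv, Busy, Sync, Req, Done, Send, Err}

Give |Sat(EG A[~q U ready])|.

3

Sat(~q) = {Halt, Wait}
A[~q U ready]: least fixpoint, start Z0 = Sat(ready) = {Sync, Req, Wait}, add states in Sat(~q) with every successor in Z. Already a fixed point.
Sat(A[~q U ready]) = {Sync, Req, Wait}
EG A[~q U ready]: greatest fixpoint, start Z0 = {Sync, Req, Wait}, keep only states in Sat with some successor in Z. Already a fixed point.
Sat(EG A[~q U ready]) = {Sync, Req, Wait}
|Sat(EG A[~q U ready])| = |{Sync, Req, Wait}| = 3.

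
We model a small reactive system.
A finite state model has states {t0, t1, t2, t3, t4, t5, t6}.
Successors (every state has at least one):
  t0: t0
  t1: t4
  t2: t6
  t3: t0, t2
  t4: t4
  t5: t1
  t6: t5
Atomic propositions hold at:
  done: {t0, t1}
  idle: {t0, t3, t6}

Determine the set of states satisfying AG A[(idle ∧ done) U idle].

{t0}

Sat(idle ∧ done) = {t0}
A[(idle ∧ done) U idle]: least fixpoint, start Z0 = Sat(idle) = {t0, t3, t6}, add states in Sat(idle ∧ done) with every successor in Z. Already a fixed point.
Sat(A[(idle ∧ done) U idle]) = {t0, t3, t6}
AG A[(idle ∧ done) U idle]: greatest fixpoint, start Z0 = {t0, t3, t6}, keep only states in Sat with every successor in Z. Z1 = {t0}; fixed.
Sat(AG A[(idle ∧ done) U idle]) = {t0}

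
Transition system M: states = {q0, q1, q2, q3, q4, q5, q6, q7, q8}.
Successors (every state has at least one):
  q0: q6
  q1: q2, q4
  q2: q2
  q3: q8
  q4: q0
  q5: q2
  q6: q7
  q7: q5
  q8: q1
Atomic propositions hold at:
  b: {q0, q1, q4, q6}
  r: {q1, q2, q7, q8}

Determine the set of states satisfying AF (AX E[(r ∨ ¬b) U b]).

Sat(¬b) = {q2, q3, q5, q7, q8}
Sat(r ∨ ¬b) = {q1, q2, q3, q5, q7, q8}
E[(r ∨ ¬b) U b]: least fixpoint, start Z0 = Sat(b) = {q0, q1, q4, q6}, add states in Sat(r ∨ ¬b) with some successor in Z. Z1 = {q0, q1, q4, q6, q8}; Z2 = {q0, q1, q3, q4, q6, q8}; fixed.
Sat(E[(r ∨ ¬b) U b]) = {q0, q1, q3, q4, q6, q8}
Sat(AX E[(r ∨ ¬b) U b]) = {s : every successor in {q0, q1, q3, q4, q6, q8}} = {q0, q3, q4, q8}
AF (AX E[(r ∨ ¬b) U b]): least fixpoint, start Z0 = {q0, q3, q4, q8}, add states with every successor in Z. Already a fixed point.
Sat(AF (AX E[(r ∨ ¬b) U b])) = {q0, q3, q4, q8}

{q0, q3, q4, q8}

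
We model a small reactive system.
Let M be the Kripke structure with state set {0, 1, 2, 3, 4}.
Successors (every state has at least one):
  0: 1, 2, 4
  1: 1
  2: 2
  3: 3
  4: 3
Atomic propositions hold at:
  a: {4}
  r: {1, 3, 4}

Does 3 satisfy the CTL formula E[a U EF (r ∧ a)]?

No

Sat(r ∧ a) = {4}
EF (r ∧ a): least fixpoint, start Z0 = {4}, add states with some successor in Z. Z1 = {0, 4}; fixed.
Sat(EF (r ∧ a)) = {0, 4}
E[a U EF (r ∧ a)]: least fixpoint, start Z0 = Sat(EF (r ∧ a)) = {0, 4}, add states in Sat(a) with some successor in Z. Already a fixed point.
Sat(E[a U EF (r ∧ a)]) = {0, 4}
3 ∉ Sat(E[a U EF (r ∧ a)]) = {0, 4}, so the formula does not hold at 3.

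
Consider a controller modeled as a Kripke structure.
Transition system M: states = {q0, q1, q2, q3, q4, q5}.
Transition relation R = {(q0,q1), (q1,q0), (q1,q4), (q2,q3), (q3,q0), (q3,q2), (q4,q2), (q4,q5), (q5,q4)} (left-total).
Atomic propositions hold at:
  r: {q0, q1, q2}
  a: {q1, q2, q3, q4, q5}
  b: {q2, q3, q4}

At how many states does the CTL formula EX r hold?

Sat(EX r) = {s : some successor in {q0, q1, q2}} = {q0, q1, q3, q4}
|Sat(EX r)| = |{q0, q1, q3, q4}| = 4.

4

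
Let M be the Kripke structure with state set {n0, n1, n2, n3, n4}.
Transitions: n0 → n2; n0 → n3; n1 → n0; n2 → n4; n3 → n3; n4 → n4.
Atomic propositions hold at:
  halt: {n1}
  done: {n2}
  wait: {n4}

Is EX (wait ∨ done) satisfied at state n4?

Sat(wait ∨ done) = {n2, n4}
Sat(EX (wait ∨ done)) = {s : some successor in {n2, n4}} = {n0, n2, n4}
n4 ∈ Sat(EX (wait ∨ done)) = {n0, n2, n4}, so the formula holds at n4.

Yes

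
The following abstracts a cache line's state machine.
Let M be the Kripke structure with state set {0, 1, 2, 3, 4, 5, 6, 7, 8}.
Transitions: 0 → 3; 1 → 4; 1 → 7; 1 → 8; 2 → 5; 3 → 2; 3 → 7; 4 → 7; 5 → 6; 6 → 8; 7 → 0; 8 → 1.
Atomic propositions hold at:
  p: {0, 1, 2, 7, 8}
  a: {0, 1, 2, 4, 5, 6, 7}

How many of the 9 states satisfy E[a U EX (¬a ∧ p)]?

4

Sat(¬a) = {3, 8}
Sat(¬a ∧ p) = {8}
Sat(EX (¬a ∧ p)) = {s : some successor in {8}} = {1, 6}
E[a U EX (¬a ∧ p)]: least fixpoint, start Z0 = Sat(EX (¬a ∧ p)) = {1, 6}, add states in Sat(a) with some successor in Z. Z1 = {1, 5, 6}; Z2 = {1, 2, 5, 6}; fixed.
Sat(E[a U EX (¬a ∧ p)]) = {1, 2, 5, 6}
|Sat(E[a U EX (¬a ∧ p)])| = |{1, 2, 5, 6}| = 4.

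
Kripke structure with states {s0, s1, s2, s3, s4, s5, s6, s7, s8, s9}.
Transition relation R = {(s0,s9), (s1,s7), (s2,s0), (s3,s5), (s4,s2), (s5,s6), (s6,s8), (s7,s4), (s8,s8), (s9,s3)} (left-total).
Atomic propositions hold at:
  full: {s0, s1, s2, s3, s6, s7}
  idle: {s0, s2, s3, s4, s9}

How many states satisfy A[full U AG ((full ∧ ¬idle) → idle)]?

2

Sat(¬idle) = {s1, s5, s6, s7, s8}
Sat(full ∧ ¬idle) = {s1, s6, s7}
Sat((full ∧ ¬idle) → idle) = {s0, s2, s3, s4, s5, s8, s9}
AG ((full ∧ ¬idle) → idle): greatest fixpoint, start Z0 = {s0, s2, s3, s4, s5, s8, s9}, keep only states in Sat with every successor in Z. Z1 = {s0, s2, s3, s4, s8, s9}; Z2 = {s0, s2, s4, s8, s9}; Z3 = {s0, s2, s4, s8}; Z4 = {s2, s4, s8}; Z5 = {s4, s8}; Z6 = {s8}; fixed.
Sat(AG ((full ∧ ¬idle) → idle)) = {s8}
A[full U AG ((full ∧ ¬idle) → idle)]: least fixpoint, start Z0 = Sat(AG ((full ∧ ¬idle) → idle)) = {s8}, add states in Sat(full) with every successor in Z. Z1 = {s6, s8}; fixed.
Sat(A[full U AG ((full ∧ ¬idle) → idle)]) = {s6, s8}
|Sat(A[full U AG ((full ∧ ¬idle) → idle)])| = |{s6, s8}| = 2.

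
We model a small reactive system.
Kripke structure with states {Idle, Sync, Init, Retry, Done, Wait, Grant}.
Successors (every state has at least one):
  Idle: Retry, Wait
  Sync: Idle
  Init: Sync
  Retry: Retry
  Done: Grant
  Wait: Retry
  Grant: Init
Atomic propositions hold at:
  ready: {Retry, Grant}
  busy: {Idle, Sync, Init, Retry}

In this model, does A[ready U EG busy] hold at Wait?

EG busy: greatest fixpoint, start Z0 = {Idle, Sync, Init, Retry}, keep only states in Sat with some successor in Z. Already a fixed point.
Sat(EG busy) = {Idle, Sync, Init, Retry}
A[ready U EG busy]: least fixpoint, start Z0 = Sat(EG busy) = {Idle, Sync, Init, Retry}, add states in Sat(ready) with every successor in Z. Z1 = {Idle, Sync, Init, Retry, Grant}; fixed.
Sat(A[ready U EG busy]) = {Idle, Sync, Init, Retry, Grant}
Wait ∉ Sat(A[ready U EG busy]) = {Idle, Sync, Init, Retry, Grant}, so the formula does not hold at Wait.

No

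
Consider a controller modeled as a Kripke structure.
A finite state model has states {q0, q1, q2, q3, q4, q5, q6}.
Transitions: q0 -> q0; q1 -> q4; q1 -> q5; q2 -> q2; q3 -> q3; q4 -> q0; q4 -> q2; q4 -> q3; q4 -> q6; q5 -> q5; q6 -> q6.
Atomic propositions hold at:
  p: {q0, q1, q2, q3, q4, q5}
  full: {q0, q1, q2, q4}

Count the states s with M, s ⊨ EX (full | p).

6

Sat(full | p) = {q0, q1, q2, q3, q4, q5}
Sat(EX (full | p)) = {s : some successor in {q0, q1, q2, q3, q4, q5}} = {q0, q1, q2, q3, q4, q5}
|Sat(EX (full | p))| = |{q0, q1, q2, q3, q4, q5}| = 6.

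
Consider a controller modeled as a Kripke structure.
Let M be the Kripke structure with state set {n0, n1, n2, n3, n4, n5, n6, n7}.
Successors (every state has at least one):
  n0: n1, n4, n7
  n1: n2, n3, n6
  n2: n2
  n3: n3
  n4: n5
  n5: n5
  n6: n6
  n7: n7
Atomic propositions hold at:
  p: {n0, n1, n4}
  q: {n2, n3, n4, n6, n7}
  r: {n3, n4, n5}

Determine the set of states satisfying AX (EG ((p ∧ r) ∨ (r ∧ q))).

{n3}

Sat(p ∧ r) = {n4}
Sat(r ∧ q) = {n3, n4}
Sat((p ∧ r) ∨ (r ∧ q)) = {n3, n4}
EG ((p ∧ r) ∨ (r ∧ q)): greatest fixpoint, start Z0 = {n3, n4}, keep only states in Sat with some successor in Z. Z1 = {n3}; fixed.
Sat(EG ((p ∧ r) ∨ (r ∧ q))) = {n3}
Sat(AX (EG ((p ∧ r) ∨ (r ∧ q)))) = {s : every successor in {n3}} = {n3}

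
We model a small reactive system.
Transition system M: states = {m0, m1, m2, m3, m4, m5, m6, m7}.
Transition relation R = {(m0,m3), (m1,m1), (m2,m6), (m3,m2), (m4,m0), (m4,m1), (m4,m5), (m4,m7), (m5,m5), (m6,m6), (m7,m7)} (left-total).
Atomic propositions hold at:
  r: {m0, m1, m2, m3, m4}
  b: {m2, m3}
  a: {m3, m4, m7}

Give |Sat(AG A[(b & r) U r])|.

1

Sat(b & r) = {m2, m3}
A[(b & r) U r]: least fixpoint, start Z0 = Sat(r) = {m0, m1, m2, m3, m4}, add states in Sat(b & r) with every successor in Z. Already a fixed point.
Sat(A[(b & r) U r]) = {m0, m1, m2, m3, m4}
AG A[(b & r) U r]: greatest fixpoint, start Z0 = {m0, m1, m2, m3, m4}, keep only states in Sat with every successor in Z. Z1 = {m0, m1, m3}; Z2 = {m0, m1}; Z3 = {m1}; fixed.
Sat(AG A[(b & r) U r]) = {m1}
|Sat(AG A[(b & r) U r])| = |{m1}| = 1.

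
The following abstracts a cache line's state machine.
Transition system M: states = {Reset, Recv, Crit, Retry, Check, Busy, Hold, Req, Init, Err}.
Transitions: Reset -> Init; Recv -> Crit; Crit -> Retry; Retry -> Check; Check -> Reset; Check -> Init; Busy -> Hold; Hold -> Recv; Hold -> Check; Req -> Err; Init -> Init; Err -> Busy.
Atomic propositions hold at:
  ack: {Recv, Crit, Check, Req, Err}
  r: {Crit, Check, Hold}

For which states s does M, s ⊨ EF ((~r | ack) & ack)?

Sat(~r) = {Reset, Recv, Retry, Busy, Req, Init, Err}
Sat(~r | ack) = {Reset, Recv, Crit, Retry, Check, Busy, Req, Init, Err}
Sat((~r | ack) & ack) = {Recv, Crit, Check, Req, Err}
EF ((~r | ack) & ack): least fixpoint, start Z0 = {Recv, Crit, Check, Req, Err}, add states with some successor in Z. Z1 = {Recv, Crit, Retry, Check, Hold, Req, Err}; Z2 = {Recv, Crit, Retry, Check, Busy, Hold, Req, Err}; fixed.
Sat(EF ((~r | ack) & ack)) = {Recv, Crit, Retry, Check, Busy, Hold, Req, Err}

{Recv, Crit, Retry, Check, Busy, Hold, Req, Err}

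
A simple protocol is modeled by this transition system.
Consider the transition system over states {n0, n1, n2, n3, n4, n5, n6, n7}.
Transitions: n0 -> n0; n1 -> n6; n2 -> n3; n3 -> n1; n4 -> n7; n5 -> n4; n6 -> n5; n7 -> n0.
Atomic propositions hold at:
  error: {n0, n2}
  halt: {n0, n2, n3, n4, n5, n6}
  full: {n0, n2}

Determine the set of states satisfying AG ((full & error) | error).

Sat(full & error) = {n0, n2}
Sat((full & error) | error) = {n0, n2}
AG ((full & error) | error): greatest fixpoint, start Z0 = {n0, n2}, keep only states in Sat with every successor in Z. Z1 = {n0}; fixed.
Sat(AG ((full & error) | error)) = {n0}

{n0}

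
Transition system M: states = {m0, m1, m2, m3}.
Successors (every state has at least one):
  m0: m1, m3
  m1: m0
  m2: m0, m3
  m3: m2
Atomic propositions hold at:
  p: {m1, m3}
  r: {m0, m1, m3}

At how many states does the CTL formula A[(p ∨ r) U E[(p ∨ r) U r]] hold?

3

Sat(p ∨ r) = {m0, m1, m3}
E[(p ∨ r) U r]: least fixpoint, start Z0 = Sat(r) = {m0, m1, m3}, add states in Sat(p ∨ r) with some successor in Z. Already a fixed point.
Sat(E[(p ∨ r) U r]) = {m0, m1, m3}
A[(p ∨ r) U E[(p ∨ r) U r]]: least fixpoint, start Z0 = Sat(E[(p ∨ r) U r]) = {m0, m1, m3}, add states in Sat(p ∨ r) with every successor in Z. Already a fixed point.
Sat(A[(p ∨ r) U E[(p ∨ r) U r]]) = {m0, m1, m3}
|Sat(A[(p ∨ r) U E[(p ∨ r) U r]])| = |{m0, m1, m3}| = 3.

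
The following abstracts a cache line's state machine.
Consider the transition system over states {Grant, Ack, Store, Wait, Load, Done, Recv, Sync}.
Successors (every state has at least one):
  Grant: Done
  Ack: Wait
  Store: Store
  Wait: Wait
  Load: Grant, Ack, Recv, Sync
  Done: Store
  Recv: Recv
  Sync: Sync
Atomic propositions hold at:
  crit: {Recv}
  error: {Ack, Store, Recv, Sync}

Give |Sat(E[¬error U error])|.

7

Sat(¬error) = {Grant, Wait, Load, Done}
E[¬error U error]: least fixpoint, start Z0 = Sat(error) = {Ack, Store, Recv, Sync}, add states in Sat(¬error) with some successor in Z. Z1 = {Ack, Store, Load, Done, Recv, Sync}; Z2 = {Grant, Ack, Store, Load, Done, Recv, Sync}; fixed.
Sat(E[¬error U error]) = {Grant, Ack, Store, Load, Done, Recv, Sync}
|Sat(E[¬error U error])| = |{Grant, Ack, Store, Load, Done, Recv, Sync}| = 7.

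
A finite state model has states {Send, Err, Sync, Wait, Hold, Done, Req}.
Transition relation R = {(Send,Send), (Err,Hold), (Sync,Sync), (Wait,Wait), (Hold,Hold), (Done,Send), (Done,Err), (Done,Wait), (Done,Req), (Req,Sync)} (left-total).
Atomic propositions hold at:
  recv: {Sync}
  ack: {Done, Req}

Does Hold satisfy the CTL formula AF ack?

AF ack: least fixpoint, start Z0 = {Done, Req}, add states with every successor in Z. Already a fixed point.
Sat(AF ack) = {Done, Req}
Hold ∉ Sat(AF ack) = {Done, Req}, so the formula does not hold at Hold.

No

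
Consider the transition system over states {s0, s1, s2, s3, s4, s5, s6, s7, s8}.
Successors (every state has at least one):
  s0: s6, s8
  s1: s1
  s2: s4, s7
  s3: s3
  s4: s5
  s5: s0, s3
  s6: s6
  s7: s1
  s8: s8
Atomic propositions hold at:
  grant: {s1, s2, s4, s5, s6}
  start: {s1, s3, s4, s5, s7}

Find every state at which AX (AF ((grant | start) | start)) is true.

Sat(grant | start) = {s1, s2, s3, s4, s5, s6, s7}
Sat((grant | start) | start) = {s1, s2, s3, s4, s5, s6, s7}
AF ((grant | start) | start): least fixpoint, start Z0 = {s1, s2, s3, s4, s5, s6, s7}, add states with every successor in Z. Already a fixed point.
Sat(AF ((grant | start) | start)) = {s1, s2, s3, s4, s5, s6, s7}
Sat(AX (AF ((grant | start) | start))) = {s : every successor in {s1, s2, s3, s4, s5, s6, s7}} = {s1, s2, s3, s4, s6, s7}

{s1, s2, s3, s4, s6, s7}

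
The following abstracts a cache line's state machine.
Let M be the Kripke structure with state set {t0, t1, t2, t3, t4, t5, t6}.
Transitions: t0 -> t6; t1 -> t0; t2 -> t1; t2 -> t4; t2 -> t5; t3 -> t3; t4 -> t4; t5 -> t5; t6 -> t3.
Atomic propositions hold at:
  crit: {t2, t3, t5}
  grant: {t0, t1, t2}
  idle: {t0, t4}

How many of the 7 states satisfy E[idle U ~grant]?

5

Sat(~grant) = {t3, t4, t5, t6}
E[idle U ~grant]: least fixpoint, start Z0 = Sat(~grant) = {t3, t4, t5, t6}, add states in Sat(idle) with some successor in Z. Z1 = {t0, t3, t4, t5, t6}; fixed.
Sat(E[idle U ~grant]) = {t0, t3, t4, t5, t6}
|Sat(E[idle U ~grant])| = |{t0, t3, t4, t5, t6}| = 5.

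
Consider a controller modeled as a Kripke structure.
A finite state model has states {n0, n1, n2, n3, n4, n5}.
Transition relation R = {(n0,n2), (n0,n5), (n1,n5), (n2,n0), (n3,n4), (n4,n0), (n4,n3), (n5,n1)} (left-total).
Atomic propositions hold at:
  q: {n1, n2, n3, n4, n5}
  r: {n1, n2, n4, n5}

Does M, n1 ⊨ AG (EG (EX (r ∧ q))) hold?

Sat(r ∧ q) = {n1, n2, n4, n5}
Sat(EX (r ∧ q)) = {s : some successor in {n1, n2, n4, n5}} = {n0, n1, n3, n5}
EG (EX (r ∧ q)): greatest fixpoint, start Z0 = {n0, n1, n3, n5}, keep only states in Sat with some successor in Z. Z1 = {n0, n1, n5}; fixed.
Sat(EG (EX (r ∧ q))) = {n0, n1, n5}
AG (EG (EX (r ∧ q))): greatest fixpoint, start Z0 = {n0, n1, n5}, keep only states in Sat with every successor in Z. Z1 = {n1, n5}; fixed.
Sat(AG (EG (EX (r ∧ q)))) = {n1, n5}
n1 ∈ Sat(AG (EG (EX (r ∧ q)))) = {n1, n5}, so the formula holds at n1.

Yes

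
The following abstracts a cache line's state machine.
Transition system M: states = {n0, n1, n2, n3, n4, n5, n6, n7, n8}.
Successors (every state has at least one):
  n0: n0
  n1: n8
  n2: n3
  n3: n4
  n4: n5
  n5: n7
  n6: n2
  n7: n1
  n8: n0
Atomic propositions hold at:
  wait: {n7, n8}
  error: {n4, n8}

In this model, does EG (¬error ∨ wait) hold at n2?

Sat(¬error) = {n0, n1, n2, n3, n5, n6, n7}
Sat(¬error ∨ wait) = {n0, n1, n2, n3, n5, n6, n7, n8}
EG (¬error ∨ wait): greatest fixpoint, start Z0 = {n0, n1, n2, n3, n5, n6, n7, n8}, keep only states in Sat with some successor in Z. Z1 = {n0, n1, n2, n5, n6, n7, n8}; Z2 = {n0, n1, n5, n6, n7, n8}; Z3 = {n0, n1, n5, n7, n8}; fixed.
Sat(EG (¬error ∨ wait)) = {n0, n1, n5, n7, n8}
n2 ∉ Sat(EG (¬error ∨ wait)) = {n0, n1, n5, n7, n8}, so the formula does not hold at n2.

No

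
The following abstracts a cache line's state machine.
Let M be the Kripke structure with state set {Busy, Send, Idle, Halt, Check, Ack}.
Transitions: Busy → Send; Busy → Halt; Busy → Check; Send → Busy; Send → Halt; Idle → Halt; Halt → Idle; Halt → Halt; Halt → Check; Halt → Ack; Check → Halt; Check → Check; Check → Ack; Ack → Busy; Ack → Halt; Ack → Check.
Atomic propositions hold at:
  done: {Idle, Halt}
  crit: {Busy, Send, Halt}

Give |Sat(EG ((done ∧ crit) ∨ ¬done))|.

Sat(done ∧ crit) = {Halt}
Sat(¬done) = {Busy, Send, Check, Ack}
Sat((done ∧ crit) ∨ ¬done) = {Busy, Send, Halt, Check, Ack}
EG ((done ∧ crit) ∨ ¬done): greatest fixpoint, start Z0 = {Busy, Send, Halt, Check, Ack}, keep only states in Sat with some successor in Z. Already a fixed point.
Sat(EG ((done ∧ crit) ∨ ¬done)) = {Busy, Send, Halt, Check, Ack}
|Sat(EG ((done ∧ crit) ∨ ¬done))| = |{Busy, Send, Halt, Check, Ack}| = 5.

5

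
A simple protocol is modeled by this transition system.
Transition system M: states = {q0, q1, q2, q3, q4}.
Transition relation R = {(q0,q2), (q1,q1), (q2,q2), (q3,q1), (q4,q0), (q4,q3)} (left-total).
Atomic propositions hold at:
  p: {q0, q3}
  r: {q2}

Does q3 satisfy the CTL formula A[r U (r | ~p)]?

Sat(~p) = {q1, q2, q4}
Sat(r | ~p) = {q1, q2, q4}
A[r U (r | ~p)]: least fixpoint, start Z0 = Sat((r | ~p)) = {q1, q2, q4}, add states in Sat(r) with every successor in Z. Already a fixed point.
Sat(A[r U (r | ~p)]) = {q1, q2, q4}
q3 ∉ Sat(A[r U (r | ~p)]) = {q1, q2, q4}, so the formula does not hold at q3.

No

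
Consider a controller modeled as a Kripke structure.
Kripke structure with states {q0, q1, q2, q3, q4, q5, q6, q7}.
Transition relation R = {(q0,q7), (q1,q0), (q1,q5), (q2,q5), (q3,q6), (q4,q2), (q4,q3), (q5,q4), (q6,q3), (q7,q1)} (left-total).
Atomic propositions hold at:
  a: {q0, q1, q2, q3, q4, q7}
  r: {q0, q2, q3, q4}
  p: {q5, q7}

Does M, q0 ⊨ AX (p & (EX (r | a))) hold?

Sat(r | a) = {q0, q1, q2, q3, q4, q7}
Sat(EX (r | a)) = {s : some successor in {q0, q1, q2, q3, q4, q7}} = {q0, q1, q4, q5, q6, q7}
Sat(p & (EX (r | a))) = {q5, q7}
Sat(AX (p & (EX (r | a)))) = {s : every successor in {q5, q7}} = {q0, q2}
q0 ∈ Sat(AX (p & (EX (r | a)))) = {q0, q2}, so the formula holds at q0.

Yes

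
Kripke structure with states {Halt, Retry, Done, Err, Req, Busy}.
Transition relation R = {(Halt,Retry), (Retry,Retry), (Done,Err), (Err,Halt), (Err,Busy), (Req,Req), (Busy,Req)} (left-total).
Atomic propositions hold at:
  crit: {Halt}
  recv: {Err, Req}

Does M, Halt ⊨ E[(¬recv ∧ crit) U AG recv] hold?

No

Sat(¬recv) = {Halt, Retry, Done, Busy}
Sat(¬recv ∧ crit) = {Halt}
AG recv: greatest fixpoint, start Z0 = {Err, Req}, keep only states in Sat with every successor in Z. Z1 = {Req}; fixed.
Sat(AG recv) = {Req}
E[(¬recv ∧ crit) U AG recv]: least fixpoint, start Z0 = Sat(AG recv) = {Req}, add states in Sat(¬recv ∧ crit) with some successor in Z. Already a fixed point.
Sat(E[(¬recv ∧ crit) U AG recv]) = {Req}
Halt ∉ Sat(E[(¬recv ∧ crit) U AG recv]) = {Req}, so the formula does not hold at Halt.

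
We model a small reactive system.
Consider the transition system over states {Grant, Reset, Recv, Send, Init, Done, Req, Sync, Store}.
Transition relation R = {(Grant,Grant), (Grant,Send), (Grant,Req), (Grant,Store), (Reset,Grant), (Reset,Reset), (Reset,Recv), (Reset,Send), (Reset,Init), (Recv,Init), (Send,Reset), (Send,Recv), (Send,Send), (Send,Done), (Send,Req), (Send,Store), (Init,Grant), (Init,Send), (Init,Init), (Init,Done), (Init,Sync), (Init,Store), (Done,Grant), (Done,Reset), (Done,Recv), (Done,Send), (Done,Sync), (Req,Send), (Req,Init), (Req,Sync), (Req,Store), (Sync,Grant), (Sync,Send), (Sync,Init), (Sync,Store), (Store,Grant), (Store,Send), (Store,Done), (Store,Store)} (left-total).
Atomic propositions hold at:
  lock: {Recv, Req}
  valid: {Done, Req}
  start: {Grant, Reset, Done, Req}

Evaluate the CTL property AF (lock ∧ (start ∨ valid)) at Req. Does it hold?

Sat(start ∨ valid) = {Grant, Reset, Done, Req}
Sat(lock ∧ (start ∨ valid)) = {Req}
AF (lock ∧ (start ∨ valid)): least fixpoint, start Z0 = {Req}, add states with every successor in Z. Already a fixed point.
Sat(AF (lock ∧ (start ∨ valid))) = {Req}
Req ∈ Sat(AF (lock ∧ (start ∨ valid))) = {Req}, so the formula holds at Req.

Yes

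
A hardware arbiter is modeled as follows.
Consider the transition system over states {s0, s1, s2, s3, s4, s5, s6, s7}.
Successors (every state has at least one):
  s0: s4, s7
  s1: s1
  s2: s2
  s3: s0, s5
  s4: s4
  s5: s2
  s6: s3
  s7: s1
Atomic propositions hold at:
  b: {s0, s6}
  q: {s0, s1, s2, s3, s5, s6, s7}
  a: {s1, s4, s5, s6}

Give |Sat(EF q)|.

EF q: least fixpoint, start Z0 = {s0, s1, s2, s3, s5, s6, s7}, add states with some successor in Z. Already a fixed point.
Sat(EF q) = {s0, s1, s2, s3, s5, s6, s7}
|Sat(EF q)| = |{s0, s1, s2, s3, s5, s6, s7}| = 7.

7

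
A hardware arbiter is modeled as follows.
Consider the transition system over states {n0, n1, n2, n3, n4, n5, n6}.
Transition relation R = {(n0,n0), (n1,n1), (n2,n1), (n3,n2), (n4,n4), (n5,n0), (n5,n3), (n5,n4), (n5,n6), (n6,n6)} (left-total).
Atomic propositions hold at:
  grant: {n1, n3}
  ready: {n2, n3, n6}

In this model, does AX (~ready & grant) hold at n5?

No

Sat(~ready) = {n0, n1, n4, n5}
Sat(~ready & grant) = {n1}
Sat(AX (~ready & grant)) = {s : every successor in {n1}} = {n1, n2}
n5 ∉ Sat(AX (~ready & grant)) = {n1, n2}, so the formula does not hold at n5.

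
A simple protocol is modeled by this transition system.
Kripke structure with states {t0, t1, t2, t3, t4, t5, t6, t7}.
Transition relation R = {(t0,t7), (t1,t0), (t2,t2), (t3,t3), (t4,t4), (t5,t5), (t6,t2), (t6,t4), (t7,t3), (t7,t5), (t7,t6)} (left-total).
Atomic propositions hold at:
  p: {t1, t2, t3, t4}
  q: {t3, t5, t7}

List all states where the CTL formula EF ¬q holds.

Sat(¬q) = {t0, t1, t2, t4, t6}
EF ¬q: least fixpoint, start Z0 = {t0, t1, t2, t4, t6}, add states with some successor in Z. Z1 = {t0, t1, t2, t4, t6, t7}; fixed.
Sat(EF ¬q) = {t0, t1, t2, t4, t6, t7}

{t0, t1, t2, t4, t6, t7}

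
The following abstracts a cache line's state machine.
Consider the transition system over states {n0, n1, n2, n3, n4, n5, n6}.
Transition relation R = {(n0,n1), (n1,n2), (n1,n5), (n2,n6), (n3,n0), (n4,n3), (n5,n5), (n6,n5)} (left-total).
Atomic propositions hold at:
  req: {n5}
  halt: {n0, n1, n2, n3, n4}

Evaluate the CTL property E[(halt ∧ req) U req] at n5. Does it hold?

Yes

Sat(halt ∧ req) = ∅
E[(halt ∧ req) U req]: least fixpoint, start Z0 = Sat(req) = {n5}, add states in Sat(halt ∧ req) with some successor in Z. Already a fixed point.
Sat(E[(halt ∧ req) U req]) = {n5}
n5 ∈ Sat(E[(halt ∧ req) U req]) = {n5}, so the formula holds at n5.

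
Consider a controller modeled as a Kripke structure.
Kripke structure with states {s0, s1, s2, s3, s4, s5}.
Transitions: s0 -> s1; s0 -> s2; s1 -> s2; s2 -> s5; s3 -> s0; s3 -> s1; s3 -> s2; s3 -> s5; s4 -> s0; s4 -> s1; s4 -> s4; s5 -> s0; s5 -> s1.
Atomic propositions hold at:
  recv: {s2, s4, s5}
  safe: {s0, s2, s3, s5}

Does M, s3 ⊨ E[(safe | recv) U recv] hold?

Sat(safe | recv) = {s0, s2, s3, s4, s5}
E[(safe | recv) U recv]: least fixpoint, start Z0 = Sat(recv) = {s2, s4, s5}, add states in Sat(safe | recv) with some successor in Z. Z1 = {s0, s2, s3, s4, s5}; fixed.
Sat(E[(safe | recv) U recv]) = {s0, s2, s3, s4, s5}
s3 ∈ Sat(E[(safe | recv) U recv]) = {s0, s2, s3, s4, s5}, so the formula holds at s3.

Yes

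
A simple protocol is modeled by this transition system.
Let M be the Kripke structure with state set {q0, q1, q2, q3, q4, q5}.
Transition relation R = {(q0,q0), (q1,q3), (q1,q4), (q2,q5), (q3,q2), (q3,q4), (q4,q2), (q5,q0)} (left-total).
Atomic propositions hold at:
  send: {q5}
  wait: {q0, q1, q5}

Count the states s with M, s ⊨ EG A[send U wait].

2

A[send U wait]: least fixpoint, start Z0 = Sat(wait) = {q0, q1, q5}, add states in Sat(send) with every successor in Z. Already a fixed point.
Sat(A[send U wait]) = {q0, q1, q5}
EG A[send U wait]: greatest fixpoint, start Z0 = {q0, q1, q5}, keep only states in Sat with some successor in Z. Z1 = {q0, q5}; fixed.
Sat(EG A[send U wait]) = {q0, q5}
|Sat(EG A[send U wait])| = |{q0, q5}| = 2.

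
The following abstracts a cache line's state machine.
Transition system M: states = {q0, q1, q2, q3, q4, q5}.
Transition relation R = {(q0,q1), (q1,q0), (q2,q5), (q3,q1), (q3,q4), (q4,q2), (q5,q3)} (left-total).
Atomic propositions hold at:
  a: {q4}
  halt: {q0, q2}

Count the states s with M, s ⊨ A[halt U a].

1

A[halt U a]: least fixpoint, start Z0 = Sat(a) = {q4}, add states in Sat(halt) with every successor in Z. Already a fixed point.
Sat(A[halt U a]) = {q4}
|Sat(A[halt U a])| = |{q4}| = 1.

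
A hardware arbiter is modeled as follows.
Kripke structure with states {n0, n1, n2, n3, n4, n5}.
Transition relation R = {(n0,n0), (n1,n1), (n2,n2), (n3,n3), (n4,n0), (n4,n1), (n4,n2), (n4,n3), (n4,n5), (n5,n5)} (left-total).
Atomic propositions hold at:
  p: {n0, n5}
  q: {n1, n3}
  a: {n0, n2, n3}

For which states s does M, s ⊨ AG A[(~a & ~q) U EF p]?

Sat(~a) = {n1, n4, n5}
Sat(~q) = {n0, n2, n4, n5}
Sat(~a & ~q) = {n4, n5}
EF p: least fixpoint, start Z0 = {n0, n5}, add states with some successor in Z. Z1 = {n0, n4, n5}; fixed.
Sat(EF p) = {n0, n4, n5}
A[(~a & ~q) U EF p]: least fixpoint, start Z0 = Sat(EF p) = {n0, n4, n5}, add states in Sat(~a & ~q) with every successor in Z. Already a fixed point.
Sat(A[(~a & ~q) U EF p]) = {n0, n4, n5}
AG A[(~a & ~q) U EF p]: greatest fixpoint, start Z0 = {n0, n4, n5}, keep only states in Sat with every successor in Z. Z1 = {n0, n5}; fixed.
Sat(AG A[(~a & ~q) U EF p]) = {n0, n5}

{n0, n5}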